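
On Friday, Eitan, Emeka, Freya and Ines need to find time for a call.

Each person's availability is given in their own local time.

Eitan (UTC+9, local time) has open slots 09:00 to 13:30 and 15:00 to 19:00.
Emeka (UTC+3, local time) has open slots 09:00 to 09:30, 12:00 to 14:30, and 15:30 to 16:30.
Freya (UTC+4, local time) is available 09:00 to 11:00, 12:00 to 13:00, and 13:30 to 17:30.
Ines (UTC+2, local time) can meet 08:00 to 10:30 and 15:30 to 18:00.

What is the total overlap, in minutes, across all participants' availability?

Eitan → UTC: 00:00–04:30, 06:00–10:00.
Emeka → UTC: 06:00–06:30, 09:00–11:30, 12:30–13:30.
Freya → UTC: 05:00–07:00, 08:00–09:00, 09:30–13:30.
Ines → UTC: 06:00–08:30, 13:30–16:00.
Eitan ∩ Emeka: 06:00–06:30, 09:00–10:00.
Eitan ∩ Emeka ∩ Freya: 06:00–06:30, 09:30–10:00.
Eitan ∩ Emeka ∩ Freya ∩ Ines: 06:00–06:30.
Total common minutes: 30.

30 minutes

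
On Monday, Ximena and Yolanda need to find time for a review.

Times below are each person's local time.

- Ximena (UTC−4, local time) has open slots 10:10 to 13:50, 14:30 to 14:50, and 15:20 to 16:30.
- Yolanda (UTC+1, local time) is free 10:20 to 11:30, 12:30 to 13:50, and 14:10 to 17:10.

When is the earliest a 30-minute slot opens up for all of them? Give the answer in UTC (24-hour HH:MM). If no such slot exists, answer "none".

14:10

Ximena → UTC: 14:10–17:50, 18:30–18:50, 19:20–20:30.
Yolanda → UTC: 09:20–10:30, 11:30–12:50, 13:10–16:10.
Ximena ∩ Yolanda: 14:10–16:10.
Windows ≥ 30 min: 14:10–16:10.
Earliest such window starts at 14:10.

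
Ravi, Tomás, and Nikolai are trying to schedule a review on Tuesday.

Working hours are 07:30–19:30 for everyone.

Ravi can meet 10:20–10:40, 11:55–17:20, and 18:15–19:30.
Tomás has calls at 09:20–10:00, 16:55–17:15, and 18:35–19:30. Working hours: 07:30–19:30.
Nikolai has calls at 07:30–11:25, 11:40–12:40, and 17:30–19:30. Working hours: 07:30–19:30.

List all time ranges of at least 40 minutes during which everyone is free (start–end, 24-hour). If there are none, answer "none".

12:40–16:55

Tomás free within 07:30–19:30: 07:30–09:20, 10:00–16:55, 17:15–18:35.
Nikolai free within 07:30–19:30: 11:25–11:40, 12:40–17:30.
Ravi ∩ Tomás: 10:20–10:40, 11:55–16:55, 17:15–17:20, 18:15–18:35.
Ravi ∩ Tomás ∩ Nikolai: 12:40–16:55, 17:15–17:20.
Windows ≥ 40 min: 12:40–16:55.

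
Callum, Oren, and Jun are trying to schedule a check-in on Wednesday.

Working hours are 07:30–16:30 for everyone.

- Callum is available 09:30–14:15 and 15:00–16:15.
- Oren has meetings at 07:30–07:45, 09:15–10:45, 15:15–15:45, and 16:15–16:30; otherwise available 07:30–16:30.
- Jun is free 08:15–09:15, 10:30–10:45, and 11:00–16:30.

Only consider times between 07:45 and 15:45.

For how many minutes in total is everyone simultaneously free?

210 minutes

Oren free within 07:30–16:30: 07:45–09:15, 10:45–15:15, 15:45–16:15.
Callum ∩ Oren: 10:45–14:15, 15:00–15:15, 15:45–16:15.
Callum ∩ Oren ∩ Jun: 11:00–14:15, 15:00–15:15, 15:45–16:15.
Restricted to 07:45–15:45: 11:00–14:15, 15:00–15:15.
Total common minutes: 195 + 15 = 210.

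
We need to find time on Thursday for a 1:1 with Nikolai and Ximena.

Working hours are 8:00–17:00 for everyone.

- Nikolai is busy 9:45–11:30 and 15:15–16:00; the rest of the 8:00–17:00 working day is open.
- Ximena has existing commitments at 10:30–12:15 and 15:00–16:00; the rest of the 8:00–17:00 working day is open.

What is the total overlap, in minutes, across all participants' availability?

330 minutes

Nikolai free within 08:00–17:00: 08:00–09:45, 11:30–15:15, 16:00–17:00.
Ximena free within 08:00–17:00: 08:00–10:30, 12:15–15:00, 16:00–17:00.
Nikolai ∩ Ximena: 08:00–09:45, 12:15–15:00, 16:00–17:00.
Total common minutes: 105 + 165 + 60 = 330.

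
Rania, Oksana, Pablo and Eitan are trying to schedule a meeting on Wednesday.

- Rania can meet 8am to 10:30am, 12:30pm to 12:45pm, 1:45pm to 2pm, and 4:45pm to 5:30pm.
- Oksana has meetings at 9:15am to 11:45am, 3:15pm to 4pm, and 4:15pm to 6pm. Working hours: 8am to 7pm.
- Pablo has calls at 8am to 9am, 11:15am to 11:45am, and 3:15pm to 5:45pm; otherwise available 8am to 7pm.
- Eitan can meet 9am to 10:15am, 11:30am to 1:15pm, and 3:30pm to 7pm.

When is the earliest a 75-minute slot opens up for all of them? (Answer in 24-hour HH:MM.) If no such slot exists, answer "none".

none

Oksana free within 08:00–19:00: 08:00–09:15, 11:45–15:15, 16:00–16:15, 18:00–19:00.
Pablo free within 08:00–19:00: 09:00–11:15, 11:45–15:15, 17:45–19:00.
Rania ∩ Oksana: 08:00–09:15, 12:30–12:45, 13:45–14:00.
Rania ∩ Oksana ∩ Pablo: 09:00–09:15, 12:30–12:45, 13:45–14:00.
Rania ∩ Oksana ∩ Pablo ∩ Eitan: 09:00–09:15, 12:30–12:45.
Windows ≥ 75 min: (none).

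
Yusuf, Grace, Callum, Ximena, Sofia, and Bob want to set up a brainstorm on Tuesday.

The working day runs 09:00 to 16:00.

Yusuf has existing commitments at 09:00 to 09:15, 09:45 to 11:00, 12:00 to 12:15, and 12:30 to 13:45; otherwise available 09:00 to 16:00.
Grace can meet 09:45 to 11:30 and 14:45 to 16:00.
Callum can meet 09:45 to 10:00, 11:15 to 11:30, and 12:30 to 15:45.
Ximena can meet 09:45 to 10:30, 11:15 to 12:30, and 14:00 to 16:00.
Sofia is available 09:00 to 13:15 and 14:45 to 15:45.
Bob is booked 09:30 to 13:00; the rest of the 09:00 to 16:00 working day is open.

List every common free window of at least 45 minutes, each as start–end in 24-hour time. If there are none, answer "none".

Yusuf free within 09:00–16:00: 09:15–09:45, 11:00–12:00, 12:15–12:30, 13:45–16:00.
Bob free within 09:00–16:00: 09:00–09:30, 13:00–16:00.
Yusuf ∩ Grace: 11:00–11:30, 14:45–16:00.
Yusuf ∩ Grace ∩ Callum: 11:15–11:30, 14:45–15:45.
Yusuf ∩ Grace ∩ Callum ∩ Ximena: 11:15–11:30, 14:45–15:45.
Yusuf ∩ Grace ∩ Callum ∩ Ximena ∩ Sofia: 11:15–11:30, 14:45–15:45.
Yusuf ∩ Grace ∩ Callum ∩ Ximena ∩ Sofia ∩ Bob: 14:45–15:45.
Windows ≥ 45 min: 14:45–15:45.

14:45–15:45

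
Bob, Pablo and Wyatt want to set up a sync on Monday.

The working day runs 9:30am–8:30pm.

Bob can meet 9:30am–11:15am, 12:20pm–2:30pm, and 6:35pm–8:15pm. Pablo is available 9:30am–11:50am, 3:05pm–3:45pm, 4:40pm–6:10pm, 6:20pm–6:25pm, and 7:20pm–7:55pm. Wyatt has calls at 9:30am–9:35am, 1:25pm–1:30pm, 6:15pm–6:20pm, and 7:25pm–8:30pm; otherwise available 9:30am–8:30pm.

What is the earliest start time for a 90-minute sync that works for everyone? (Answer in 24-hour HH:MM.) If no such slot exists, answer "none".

Wyatt free within 09:30–20:30: 09:35–13:25, 13:30–18:15, 18:20–19:25.
Bob ∩ Pablo: 09:30–11:15, 19:20–19:55.
Bob ∩ Pablo ∩ Wyatt: 09:35–11:15, 19:20–19:25.
Windows ≥ 90 min: 09:35–11:15.
Earliest such window starts at 09:35.

09:35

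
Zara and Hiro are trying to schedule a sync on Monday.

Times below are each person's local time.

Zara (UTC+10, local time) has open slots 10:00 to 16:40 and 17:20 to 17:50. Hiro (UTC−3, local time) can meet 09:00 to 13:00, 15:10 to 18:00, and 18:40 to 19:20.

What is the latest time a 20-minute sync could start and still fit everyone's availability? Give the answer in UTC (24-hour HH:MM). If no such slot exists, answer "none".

none

Zara → UTC: 00:00–06:40, 07:20–07:50.
Hiro → UTC: 12:00–16:00, 18:10–21:00, 21:40–22:20.
Zara ∩ Hiro: (none).
Windows ≥ 20 min: (none).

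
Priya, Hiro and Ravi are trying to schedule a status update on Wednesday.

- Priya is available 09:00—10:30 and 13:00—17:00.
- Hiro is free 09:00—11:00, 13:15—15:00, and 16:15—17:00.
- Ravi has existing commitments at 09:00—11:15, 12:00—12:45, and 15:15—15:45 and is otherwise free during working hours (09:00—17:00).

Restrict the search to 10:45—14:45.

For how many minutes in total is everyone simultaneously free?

90 minutes

Ravi free within 09:00–17:00: 11:15–12:00, 12:45–15:15, 15:45–17:00.
Priya ∩ Hiro: 09:00–10:30, 13:15–15:00, 16:15–17:00.
Priya ∩ Hiro ∩ Ravi: 13:15–15:00, 16:15–17:00.
Restricted to 10:45–14:45: 13:15–14:45.
Total common minutes: 90.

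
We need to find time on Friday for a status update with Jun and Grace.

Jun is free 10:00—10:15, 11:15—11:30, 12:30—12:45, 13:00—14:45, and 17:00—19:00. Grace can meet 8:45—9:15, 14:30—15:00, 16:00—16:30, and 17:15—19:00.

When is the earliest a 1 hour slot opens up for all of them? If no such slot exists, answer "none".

Jun ∩ Grace: 14:30–14:45, 17:15–19:00.
Windows ≥ 60 min: 17:15–19:00.
Earliest such window starts at 17:15.

17:15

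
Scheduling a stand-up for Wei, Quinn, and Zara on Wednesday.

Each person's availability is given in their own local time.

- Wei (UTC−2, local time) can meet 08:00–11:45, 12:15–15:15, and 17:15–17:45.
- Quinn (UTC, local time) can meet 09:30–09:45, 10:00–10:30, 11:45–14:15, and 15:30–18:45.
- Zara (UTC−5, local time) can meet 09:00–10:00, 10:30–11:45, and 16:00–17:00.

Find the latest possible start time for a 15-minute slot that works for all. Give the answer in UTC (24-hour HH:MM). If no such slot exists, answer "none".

Wei → UTC: 10:00–13:45, 14:15–17:15, 19:15–19:45.
Quinn → UTC: 09:30–09:45, 10:00–10:30, 11:45–14:15, 15:30–18:45.
Zara → UTC: 14:00–15:00, 15:30–16:45, 21:00–22:00.
Wei ∩ Quinn: 10:00–10:30, 11:45–13:45, 15:30–17:15.
Wei ∩ Quinn ∩ Zara: 15:30–16:45.
Windows ≥ 15 min: 15:30–16:45.
Latest start in the last window 15:30–16:45 is 16:45 − 15 min = 16:30.

16:30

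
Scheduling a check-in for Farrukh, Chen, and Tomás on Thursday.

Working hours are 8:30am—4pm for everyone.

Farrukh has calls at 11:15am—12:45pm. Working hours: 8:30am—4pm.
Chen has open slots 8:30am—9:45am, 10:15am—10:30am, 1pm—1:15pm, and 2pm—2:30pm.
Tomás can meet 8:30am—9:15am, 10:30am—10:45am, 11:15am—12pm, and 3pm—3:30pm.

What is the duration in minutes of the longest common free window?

45 minutes

Farrukh free within 08:30–16:00: 08:30–11:15, 12:45–16:00.
Farrukh ∩ Chen: 08:30–09:45, 10:15–10:30, 13:00–13:15, 14:00–14:30.
Farrukh ∩ Chen ∩ Tomás: 08:30–09:15.
Single common window of 45 minutes.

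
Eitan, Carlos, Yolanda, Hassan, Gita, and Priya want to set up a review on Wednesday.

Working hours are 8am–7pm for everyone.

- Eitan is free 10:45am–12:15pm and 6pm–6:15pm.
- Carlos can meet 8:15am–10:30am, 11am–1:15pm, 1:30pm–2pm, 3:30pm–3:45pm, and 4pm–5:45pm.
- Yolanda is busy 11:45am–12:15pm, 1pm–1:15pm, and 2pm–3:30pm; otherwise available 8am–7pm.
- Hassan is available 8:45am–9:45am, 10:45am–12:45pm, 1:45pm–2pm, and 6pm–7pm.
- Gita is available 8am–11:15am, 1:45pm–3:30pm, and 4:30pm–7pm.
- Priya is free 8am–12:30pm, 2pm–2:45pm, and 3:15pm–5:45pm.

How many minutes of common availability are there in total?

15 minutes

Yolanda free within 08:00–19:00: 08:00–11:45, 12:15–13:00, 13:15–14:00, 15:30–19:00.
Eitan ∩ Carlos: 11:00–12:15.
Eitan ∩ Carlos ∩ Yolanda: 11:00–11:45.
Eitan ∩ Carlos ∩ Yolanda ∩ Hassan: 11:00–11:45.
Eitan ∩ Carlos ∩ Yolanda ∩ Hassan ∩ Gita: 11:00–11:15.
Eitan ∩ Carlos ∩ Yolanda ∩ Hassan ∩ Gita ∩ Priya: 11:00–11:15.
Total common minutes: 15.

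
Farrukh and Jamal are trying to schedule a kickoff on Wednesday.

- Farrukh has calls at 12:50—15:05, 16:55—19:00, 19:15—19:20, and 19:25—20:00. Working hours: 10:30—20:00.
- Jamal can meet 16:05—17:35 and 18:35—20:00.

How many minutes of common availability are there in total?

70 minutes

Farrukh free within 10:30–20:00: 10:30–12:50, 15:05–16:55, 19:00–19:15, 19:20–19:25.
Farrukh ∩ Jamal: 16:05–16:55, 19:00–19:15, 19:20–19:25.
Total common minutes: 50 + 15 + 5 = 70.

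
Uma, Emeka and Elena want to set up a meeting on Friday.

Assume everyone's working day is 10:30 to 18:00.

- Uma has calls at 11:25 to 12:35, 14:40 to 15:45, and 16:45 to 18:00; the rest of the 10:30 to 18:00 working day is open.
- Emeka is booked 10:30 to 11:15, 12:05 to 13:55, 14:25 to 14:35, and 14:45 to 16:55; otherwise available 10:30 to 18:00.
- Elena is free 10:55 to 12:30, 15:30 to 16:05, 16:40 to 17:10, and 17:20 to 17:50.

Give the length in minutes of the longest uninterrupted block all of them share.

Uma free within 10:30–18:00: 10:30–11:25, 12:35–14:40, 15:45–16:45.
Emeka free within 10:30–18:00: 11:15–12:05, 13:55–14:25, 14:35–14:45, 16:55–18:00.
Uma ∩ Emeka: 11:15–11:25, 13:55–14:25, 14:35–14:40.
Uma ∩ Emeka ∩ Elena: 11:15–11:25.
Single common window of 10 minutes.

10 minutes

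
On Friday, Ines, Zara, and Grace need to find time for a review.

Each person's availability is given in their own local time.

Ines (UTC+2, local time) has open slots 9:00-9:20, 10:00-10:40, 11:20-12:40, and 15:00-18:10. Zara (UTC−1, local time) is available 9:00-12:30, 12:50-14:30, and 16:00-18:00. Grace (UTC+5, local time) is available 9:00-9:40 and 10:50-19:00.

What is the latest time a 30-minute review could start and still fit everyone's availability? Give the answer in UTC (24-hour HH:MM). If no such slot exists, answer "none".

13:00

Ines → UTC: 07:00–07:20, 08:00–08:40, 09:20–10:40, 13:00–16:10.
Zara → UTC: 10:00–13:30, 13:50–15:30, 17:00–19:00.
Grace → UTC: 04:00–04:40, 05:50–14:00.
Ines ∩ Zara: 10:00–10:40, 13:00–13:30, 13:50–15:30.
Ines ∩ Zara ∩ Grace: 10:00–10:40, 13:00–13:30, 13:50–14:00.
Windows ≥ 30 min: 10:00–10:40, 13:00–13:30.
Latest start in the last window 13:00–13:30 is 13:30 − 30 min = 13:00.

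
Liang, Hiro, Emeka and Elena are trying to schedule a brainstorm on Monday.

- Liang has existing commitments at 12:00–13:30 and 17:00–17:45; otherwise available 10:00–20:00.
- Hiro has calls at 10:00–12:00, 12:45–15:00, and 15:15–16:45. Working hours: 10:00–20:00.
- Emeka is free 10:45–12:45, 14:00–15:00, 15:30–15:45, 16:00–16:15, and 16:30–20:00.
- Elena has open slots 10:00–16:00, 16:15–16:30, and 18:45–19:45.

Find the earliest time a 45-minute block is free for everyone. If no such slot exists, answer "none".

18:45

Liang free within 10:00–20:00: 10:00–12:00, 13:30–17:00, 17:45–20:00.
Hiro free within 10:00–20:00: 12:00–12:45, 15:00–15:15, 16:45–20:00.
Liang ∩ Hiro: 15:00–15:15, 16:45–17:00, 17:45–20:00.
Liang ∩ Hiro ∩ Emeka: 16:45–17:00, 17:45–20:00.
Liang ∩ Hiro ∩ Emeka ∩ Elena: 18:45–19:45.
Windows ≥ 45 min: 18:45–19:45.
Earliest such window starts at 18:45.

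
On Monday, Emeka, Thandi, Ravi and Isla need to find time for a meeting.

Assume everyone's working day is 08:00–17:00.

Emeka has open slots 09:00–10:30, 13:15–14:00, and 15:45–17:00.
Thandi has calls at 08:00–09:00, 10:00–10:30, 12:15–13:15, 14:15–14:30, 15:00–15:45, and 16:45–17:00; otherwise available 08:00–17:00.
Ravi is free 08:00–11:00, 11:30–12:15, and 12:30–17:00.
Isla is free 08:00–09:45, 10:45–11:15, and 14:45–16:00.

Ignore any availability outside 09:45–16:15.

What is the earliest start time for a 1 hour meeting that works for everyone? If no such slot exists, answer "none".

Thandi free within 08:00–17:00: 09:00–10:00, 10:30–12:15, 13:15–14:15, 14:30–15:00, 15:45–16:45.
Emeka ∩ Thandi: 09:00–10:00, 13:15–14:00, 15:45–16:45.
Emeka ∩ Thandi ∩ Ravi: 09:00–10:00, 13:15–14:00, 15:45–16:45.
Emeka ∩ Thandi ∩ Ravi ∩ Isla: 09:00–09:45, 15:45–16:00.
Restricted to 09:45–16:15: 15:45–16:00.
Windows ≥ 60 min: (none).

none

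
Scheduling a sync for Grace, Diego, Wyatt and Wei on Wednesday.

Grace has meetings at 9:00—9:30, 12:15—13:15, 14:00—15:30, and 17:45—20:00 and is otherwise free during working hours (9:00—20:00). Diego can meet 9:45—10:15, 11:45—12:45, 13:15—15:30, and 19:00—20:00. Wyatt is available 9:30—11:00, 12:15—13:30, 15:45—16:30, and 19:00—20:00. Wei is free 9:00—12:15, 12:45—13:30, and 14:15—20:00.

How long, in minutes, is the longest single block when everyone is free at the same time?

Grace free within 09:00–20:00: 09:30–12:15, 13:15–14:00, 15:30–17:45.
Grace ∩ Diego: 09:45–10:15, 11:45–12:15, 13:15–14:00.
Grace ∩ Diego ∩ Wyatt: 09:45–10:15, 13:15–13:30.
Grace ∩ Diego ∩ Wyatt ∩ Wei: 09:45–10:15, 13:15–13:30.
Common window lengths: 30, 15 min; longest is 30.

30 minutes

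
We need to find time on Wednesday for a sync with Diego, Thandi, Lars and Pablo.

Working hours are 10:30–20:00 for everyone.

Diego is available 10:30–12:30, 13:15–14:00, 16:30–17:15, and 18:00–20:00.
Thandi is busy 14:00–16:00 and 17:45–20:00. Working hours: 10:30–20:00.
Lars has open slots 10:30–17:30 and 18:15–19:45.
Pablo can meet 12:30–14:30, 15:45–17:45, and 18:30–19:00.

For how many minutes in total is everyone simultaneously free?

Thandi free within 10:30–20:00: 10:30–14:00, 16:00–17:45.
Diego ∩ Thandi: 10:30–12:30, 13:15–14:00, 16:30–17:15.
Diego ∩ Thandi ∩ Lars: 10:30–12:30, 13:15–14:00, 16:30–17:15.
Diego ∩ Thandi ∩ Lars ∩ Pablo: 13:15–14:00, 16:30–17:15.
Total common minutes: 45 + 45 = 90.

90 minutes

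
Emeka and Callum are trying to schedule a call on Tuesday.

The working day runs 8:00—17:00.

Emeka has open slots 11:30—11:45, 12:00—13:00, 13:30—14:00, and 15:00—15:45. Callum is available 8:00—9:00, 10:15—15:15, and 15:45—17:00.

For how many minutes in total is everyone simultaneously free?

Emeka ∩ Callum: 11:30–11:45, 12:00–13:00, 13:30–14:00, 15:00–15:15.
Total common minutes: 15 + 60 + 30 + 15 = 120.

120 minutes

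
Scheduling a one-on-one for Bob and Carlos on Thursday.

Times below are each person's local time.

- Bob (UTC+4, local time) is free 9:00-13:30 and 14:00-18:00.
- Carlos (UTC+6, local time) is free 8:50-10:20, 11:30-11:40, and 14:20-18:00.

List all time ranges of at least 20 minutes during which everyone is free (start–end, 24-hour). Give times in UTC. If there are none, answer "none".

Bob → UTC: 05:00–09:30, 10:00–14:00.
Carlos → UTC: 02:50–04:20, 05:30–05:40, 08:20–12:00.
Bob ∩ Carlos: 05:30–05:40, 08:20–09:30, 10:00–12:00.
Windows ≥ 20 min: 08:20–09:30, 10:00–12:00.

08:20–09:30, 10:00–12:00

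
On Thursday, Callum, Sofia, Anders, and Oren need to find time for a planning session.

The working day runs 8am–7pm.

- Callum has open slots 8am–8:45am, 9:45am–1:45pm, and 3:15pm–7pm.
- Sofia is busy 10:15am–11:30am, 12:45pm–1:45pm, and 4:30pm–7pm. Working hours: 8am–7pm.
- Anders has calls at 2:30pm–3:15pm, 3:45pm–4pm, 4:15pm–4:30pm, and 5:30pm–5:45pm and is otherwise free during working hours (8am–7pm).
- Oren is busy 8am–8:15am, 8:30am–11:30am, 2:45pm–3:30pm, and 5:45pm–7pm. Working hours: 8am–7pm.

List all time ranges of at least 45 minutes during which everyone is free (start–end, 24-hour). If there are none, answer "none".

Sofia free within 08:00–19:00: 08:00–10:15, 11:30–12:45, 13:45–16:30.
Anders free within 08:00–19:00: 08:00–14:30, 15:15–15:45, 16:00–16:15, 16:30–17:30, 17:45–19:00.
Oren free within 08:00–19:00: 08:15–08:30, 11:30–14:45, 15:30–17:45.
Callum ∩ Sofia: 08:00–08:45, 09:45–10:15, 11:30–12:45, 15:15–16:30.
Callum ∩ Sofia ∩ Anders: 08:00–08:45, 09:45–10:15, 11:30–12:45, 15:15–15:45, 16:00–16:15.
Callum ∩ Sofia ∩ Anders ∩ Oren: 08:15–08:30, 11:30–12:45, 15:30–15:45, 16:00–16:15.
Windows ≥ 45 min: 11:30–12:45.

11:30–12:45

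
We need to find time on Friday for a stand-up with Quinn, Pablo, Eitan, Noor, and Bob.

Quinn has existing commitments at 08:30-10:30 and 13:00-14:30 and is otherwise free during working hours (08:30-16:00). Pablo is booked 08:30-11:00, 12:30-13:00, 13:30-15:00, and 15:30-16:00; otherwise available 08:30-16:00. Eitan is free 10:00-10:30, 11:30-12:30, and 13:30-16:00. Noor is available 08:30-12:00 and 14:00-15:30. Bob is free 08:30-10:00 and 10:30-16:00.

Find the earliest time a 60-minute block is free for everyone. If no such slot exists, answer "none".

none

Quinn free within 08:30–16:00: 10:30–13:00, 14:30–16:00.
Pablo free within 08:30–16:00: 11:00–12:30, 13:00–13:30, 15:00–15:30.
Quinn ∩ Pablo: 11:00–12:30, 15:00–15:30.
Quinn ∩ Pablo ∩ Eitan: 11:30–12:30, 15:00–15:30.
Quinn ∩ Pablo ∩ Eitan ∩ Noor: 11:30–12:00, 15:00–15:30.
Quinn ∩ Pablo ∩ Eitan ∩ Noor ∩ Bob: 11:30–12:00, 15:00–15:30.
Windows ≥ 60 min: (none).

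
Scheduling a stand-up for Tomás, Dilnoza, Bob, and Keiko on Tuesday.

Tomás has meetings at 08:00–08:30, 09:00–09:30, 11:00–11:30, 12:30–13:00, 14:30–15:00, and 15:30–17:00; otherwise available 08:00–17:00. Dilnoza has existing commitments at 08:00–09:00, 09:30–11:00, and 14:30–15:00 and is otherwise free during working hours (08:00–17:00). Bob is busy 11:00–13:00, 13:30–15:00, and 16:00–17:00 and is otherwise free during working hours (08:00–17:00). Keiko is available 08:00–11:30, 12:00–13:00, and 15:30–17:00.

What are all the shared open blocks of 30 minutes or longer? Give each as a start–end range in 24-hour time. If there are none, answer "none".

Tomás free within 08:00–17:00: 08:30–09:00, 09:30–11:00, 11:30–12:30, 13:00–14:30, 15:00–15:30.
Dilnoza free within 08:00–17:00: 09:00–09:30, 11:00–14:30, 15:00–17:00.
Bob free within 08:00–17:00: 08:00–11:00, 13:00–13:30, 15:00–16:00.
Tomás ∩ Dilnoza: 11:30–12:30, 13:00–14:30, 15:00–15:30.
Tomás ∩ Dilnoza ∩ Bob: 13:00–13:30, 15:00–15:30.
Tomás ∩ Dilnoza ∩ Bob ∩ Keiko: (none).
Windows ≥ 30 min: (none).

none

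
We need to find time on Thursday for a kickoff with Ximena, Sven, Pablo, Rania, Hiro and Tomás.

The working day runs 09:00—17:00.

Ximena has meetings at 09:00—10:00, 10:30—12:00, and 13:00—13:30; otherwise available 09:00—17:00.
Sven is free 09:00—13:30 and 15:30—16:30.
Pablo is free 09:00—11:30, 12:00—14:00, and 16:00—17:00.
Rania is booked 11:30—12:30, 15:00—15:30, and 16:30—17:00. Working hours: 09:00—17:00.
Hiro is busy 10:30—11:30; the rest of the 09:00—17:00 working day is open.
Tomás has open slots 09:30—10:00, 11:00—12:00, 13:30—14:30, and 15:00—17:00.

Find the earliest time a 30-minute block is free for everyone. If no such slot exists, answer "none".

Ximena free within 09:00–17:00: 10:00–10:30, 12:00–13:00, 13:30–17:00.
Rania free within 09:00–17:00: 09:00–11:30, 12:30–15:00, 15:30–16:30.
Hiro free within 09:00–17:00: 09:00–10:30, 11:30–17:00.
Ximena ∩ Sven: 10:00–10:30, 12:00–13:00, 15:30–16:30.
Ximena ∩ Sven ∩ Pablo: 10:00–10:30, 12:00–13:00, 16:00–16:30.
Ximena ∩ Sven ∩ Pablo ∩ Rania: 10:00–10:30, 12:30–13:00, 16:00–16:30.
Ximena ∩ Sven ∩ Pablo ∩ Rania ∩ Hiro: 10:00–10:30, 12:30–13:00, 16:00–16:30.
Ximena ∩ Sven ∩ Pablo ∩ Rania ∩ Hiro ∩ Tomás: 16:00–16:30.
Windows ≥ 30 min: 16:00–16:30.
Earliest such window starts at 16:00.

16:00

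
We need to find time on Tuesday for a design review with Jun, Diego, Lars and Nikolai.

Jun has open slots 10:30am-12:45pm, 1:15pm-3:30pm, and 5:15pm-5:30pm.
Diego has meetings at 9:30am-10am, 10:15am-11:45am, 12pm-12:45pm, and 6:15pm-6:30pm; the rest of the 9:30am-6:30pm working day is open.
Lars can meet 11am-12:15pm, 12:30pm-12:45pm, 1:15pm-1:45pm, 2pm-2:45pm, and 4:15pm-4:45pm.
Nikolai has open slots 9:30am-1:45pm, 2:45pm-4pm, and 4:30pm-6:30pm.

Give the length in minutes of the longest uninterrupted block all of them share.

Diego free within 09:30–18:30: 10:00–10:15, 11:45–12:00, 12:45–18:15.
Jun ∩ Diego: 11:45–12:00, 13:15–15:30, 17:15–17:30.
Jun ∩ Diego ∩ Lars: 11:45–12:00, 13:15–13:45, 14:00–14:45.
Jun ∩ Diego ∩ Lars ∩ Nikolai: 11:45–12:00, 13:15–13:45.
Common window lengths: 15, 30 min; longest is 30.

30 minutes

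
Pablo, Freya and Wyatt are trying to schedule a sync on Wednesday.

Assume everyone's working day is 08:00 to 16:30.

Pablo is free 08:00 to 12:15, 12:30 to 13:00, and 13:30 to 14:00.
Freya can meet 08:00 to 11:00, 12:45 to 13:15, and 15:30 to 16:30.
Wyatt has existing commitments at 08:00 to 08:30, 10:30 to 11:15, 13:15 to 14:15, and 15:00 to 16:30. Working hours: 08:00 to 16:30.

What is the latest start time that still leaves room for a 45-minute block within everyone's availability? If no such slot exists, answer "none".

Wyatt free within 08:00–16:30: 08:30–10:30, 11:15–13:15, 14:15–15:00.
Pablo ∩ Freya: 08:00–11:00, 12:45–13:00.
Pablo ∩ Freya ∩ Wyatt: 08:30–10:30, 12:45–13:00.
Windows ≥ 45 min: 08:30–10:30.
Latest start in the last window 08:30–10:30 is 10:30 − 45 min = 09:45.

09:45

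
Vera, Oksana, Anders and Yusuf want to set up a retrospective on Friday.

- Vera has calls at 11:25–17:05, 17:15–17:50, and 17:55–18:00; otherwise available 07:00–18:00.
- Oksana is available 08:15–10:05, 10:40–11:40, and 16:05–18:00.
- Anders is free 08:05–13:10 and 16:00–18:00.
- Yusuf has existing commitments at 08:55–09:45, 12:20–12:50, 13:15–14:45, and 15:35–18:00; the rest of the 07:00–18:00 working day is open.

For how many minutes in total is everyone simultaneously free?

105 minutes

Vera free within 07:00–18:00: 07:00–11:25, 17:05–17:15, 17:50–17:55.
Yusuf free within 07:00–18:00: 07:00–08:55, 09:45–12:20, 12:50–13:15, 14:45–15:35.
Vera ∩ Oksana: 08:15–10:05, 10:40–11:25, 17:05–17:15, 17:50–17:55.
Vera ∩ Oksana ∩ Anders: 08:15–10:05, 10:40–11:25, 17:05–17:15, 17:50–17:55.
Vera ∩ Oksana ∩ Anders ∩ Yusuf: 08:15–08:55, 09:45–10:05, 10:40–11:25.
Total common minutes: 40 + 20 + 45 = 105.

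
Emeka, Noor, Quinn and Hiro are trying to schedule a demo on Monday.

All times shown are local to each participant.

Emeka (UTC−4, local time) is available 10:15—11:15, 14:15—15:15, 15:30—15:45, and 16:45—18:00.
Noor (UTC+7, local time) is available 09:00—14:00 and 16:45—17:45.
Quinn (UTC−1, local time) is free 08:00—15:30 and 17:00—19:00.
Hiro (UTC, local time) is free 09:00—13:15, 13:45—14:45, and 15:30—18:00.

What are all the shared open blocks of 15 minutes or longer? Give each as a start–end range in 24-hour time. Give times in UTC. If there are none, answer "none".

none

Emeka → UTC: 14:15–15:15, 18:15–19:15, 19:30–19:45, 20:45–22:00.
Noor → UTC: 02:00–07:00, 09:45–10:45.
Quinn → UTC: 09:00–16:30, 18:00–20:00.
Hiro → UTC: 09:00–13:15, 13:45–14:45, 15:30–18:00.
Emeka ∩ Noor: (none).
Emeka ∩ Noor ∩ Quinn: (none).
Emeka ∩ Noor ∩ Quinn ∩ Hiro: (none).
Windows ≥ 15 min: (none).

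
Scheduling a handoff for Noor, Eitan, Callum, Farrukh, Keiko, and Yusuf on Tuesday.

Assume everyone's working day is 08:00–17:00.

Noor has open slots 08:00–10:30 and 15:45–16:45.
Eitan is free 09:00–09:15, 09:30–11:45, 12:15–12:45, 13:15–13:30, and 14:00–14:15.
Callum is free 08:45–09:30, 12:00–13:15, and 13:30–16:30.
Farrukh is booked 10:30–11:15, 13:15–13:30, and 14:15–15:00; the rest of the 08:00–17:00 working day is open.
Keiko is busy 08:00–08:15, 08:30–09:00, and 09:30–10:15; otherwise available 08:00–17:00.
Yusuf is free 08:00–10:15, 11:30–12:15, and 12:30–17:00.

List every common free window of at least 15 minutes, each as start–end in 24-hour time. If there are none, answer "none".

Farrukh free within 08:00–17:00: 08:00–10:30, 11:15–13:15, 13:30–14:15, 15:00–17:00.
Keiko free within 08:00–17:00: 08:15–08:30, 09:00–09:30, 10:15–17:00.
Noor ∩ Eitan: 09:00–09:15, 09:30–10:30.
Noor ∩ Eitan ∩ Callum: 09:00–09:15.
Noor ∩ Eitan ∩ Callum ∩ Farrukh: 09:00–09:15.
Noor ∩ Eitan ∩ Callum ∩ Farrukh ∩ Keiko: 09:00–09:15.
Noor ∩ Eitan ∩ Callum ∩ Farrukh ∩ Keiko ∩ Yusuf: 09:00–09:15.
Windows ≥ 15 min: 09:00–09:15.

09:00–09:15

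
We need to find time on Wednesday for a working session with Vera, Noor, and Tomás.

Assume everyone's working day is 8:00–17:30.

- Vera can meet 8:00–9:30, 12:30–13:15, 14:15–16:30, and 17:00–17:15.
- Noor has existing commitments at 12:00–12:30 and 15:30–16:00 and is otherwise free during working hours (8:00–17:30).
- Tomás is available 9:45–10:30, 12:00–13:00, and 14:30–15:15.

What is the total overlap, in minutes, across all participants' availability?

75 minutes

Noor free within 08:00–17:30: 08:00–12:00, 12:30–15:30, 16:00–17:30.
Vera ∩ Noor: 08:00–09:30, 12:30–13:15, 14:15–15:30, 16:00–16:30, 17:00–17:15.
Vera ∩ Noor ∩ Tomás: 12:30–13:00, 14:30–15:15.
Total common minutes: 30 + 45 = 75.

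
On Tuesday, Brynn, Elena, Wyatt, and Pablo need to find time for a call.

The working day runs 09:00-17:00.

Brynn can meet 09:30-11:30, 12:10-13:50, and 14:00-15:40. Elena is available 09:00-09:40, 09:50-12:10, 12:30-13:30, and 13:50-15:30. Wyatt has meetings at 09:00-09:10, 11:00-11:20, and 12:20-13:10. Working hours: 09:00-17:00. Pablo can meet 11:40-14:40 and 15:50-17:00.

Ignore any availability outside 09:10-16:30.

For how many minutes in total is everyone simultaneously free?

Wyatt free within 09:00–17:00: 09:10–11:00, 11:20–12:20, 13:10–17:00.
Brynn ∩ Elena: 09:30–09:40, 09:50–11:30, 12:30–13:30, 14:00–15:30.
Brynn ∩ Elena ∩ Wyatt: 09:30–09:40, 09:50–11:00, 11:20–11:30, 13:10–13:30, 14:00–15:30.
Brynn ∩ Elena ∩ Wyatt ∩ Pablo: 13:10–13:30, 14:00–14:40.
Restricted to 09:10–16:30: 13:10–13:30, 14:00–14:40.
Total common minutes: 20 + 40 = 60.

60 minutes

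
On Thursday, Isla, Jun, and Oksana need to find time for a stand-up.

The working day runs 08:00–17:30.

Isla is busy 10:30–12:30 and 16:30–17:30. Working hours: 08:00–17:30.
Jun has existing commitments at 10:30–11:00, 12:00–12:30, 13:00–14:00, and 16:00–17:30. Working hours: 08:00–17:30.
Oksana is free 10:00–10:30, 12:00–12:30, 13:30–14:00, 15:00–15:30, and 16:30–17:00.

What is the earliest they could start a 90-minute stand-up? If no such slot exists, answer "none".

none

Isla free within 08:00–17:30: 08:00–10:30, 12:30–16:30.
Jun free within 08:00–17:30: 08:00–10:30, 11:00–12:00, 12:30–13:00, 14:00–16:00.
Isla ∩ Jun: 08:00–10:30, 12:30–13:00, 14:00–16:00.
Isla ∩ Jun ∩ Oksana: 10:00–10:30, 15:00–15:30.
Windows ≥ 90 min: (none).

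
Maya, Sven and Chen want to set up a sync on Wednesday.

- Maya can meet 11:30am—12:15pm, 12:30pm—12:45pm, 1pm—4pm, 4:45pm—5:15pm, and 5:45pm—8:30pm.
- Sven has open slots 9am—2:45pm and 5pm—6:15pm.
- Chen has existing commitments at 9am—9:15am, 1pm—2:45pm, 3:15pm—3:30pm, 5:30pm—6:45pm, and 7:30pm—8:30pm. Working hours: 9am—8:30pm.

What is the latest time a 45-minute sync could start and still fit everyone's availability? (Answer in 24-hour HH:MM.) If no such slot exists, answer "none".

11:30

Chen free within 09:00–20:30: 09:15–13:00, 14:45–15:15, 15:30–17:30, 18:45–19:30.
Maya ∩ Sven: 11:30–12:15, 12:30–12:45, 13:00–14:45, 17:00–17:15, 17:45–18:15.
Maya ∩ Sven ∩ Chen: 11:30–12:15, 12:30–12:45, 17:00–17:15.
Windows ≥ 45 min: 11:30–12:15.
Latest start in the last window 11:30–12:15 is 12:15 − 45 min = 11:30.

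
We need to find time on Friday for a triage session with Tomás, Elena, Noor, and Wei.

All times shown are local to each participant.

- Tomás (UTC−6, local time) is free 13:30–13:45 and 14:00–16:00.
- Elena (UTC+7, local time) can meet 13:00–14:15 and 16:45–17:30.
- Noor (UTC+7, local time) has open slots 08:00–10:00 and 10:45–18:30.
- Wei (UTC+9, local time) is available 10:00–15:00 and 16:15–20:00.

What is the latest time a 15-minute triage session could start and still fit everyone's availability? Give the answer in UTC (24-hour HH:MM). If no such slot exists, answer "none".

Tomás → UTC: 19:30–19:45, 20:00–22:00.
Elena → UTC: 06:00–07:15, 09:45–10:30.
Noor → UTC: 01:00–03:00, 03:45–11:30.
Wei → UTC: 01:00–06:00, 07:15–11:00.
Tomás ∩ Elena: (none).
Tomás ∩ Elena ∩ Noor: (none).
Tomás ∩ Elena ∩ Noor ∩ Wei: (none).
Windows ≥ 15 min: (none).

none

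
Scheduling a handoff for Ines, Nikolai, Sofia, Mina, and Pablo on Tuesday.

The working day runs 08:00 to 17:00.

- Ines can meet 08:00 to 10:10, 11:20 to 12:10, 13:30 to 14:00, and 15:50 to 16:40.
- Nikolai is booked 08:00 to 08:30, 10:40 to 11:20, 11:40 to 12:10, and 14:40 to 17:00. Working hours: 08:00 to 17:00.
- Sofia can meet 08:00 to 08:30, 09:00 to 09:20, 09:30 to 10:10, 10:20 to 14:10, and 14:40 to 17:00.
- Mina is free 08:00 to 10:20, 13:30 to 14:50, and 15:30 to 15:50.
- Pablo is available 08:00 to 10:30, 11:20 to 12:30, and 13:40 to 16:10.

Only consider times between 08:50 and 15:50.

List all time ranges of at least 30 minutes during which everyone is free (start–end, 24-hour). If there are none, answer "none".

Nikolai free within 08:00–17:00: 08:30–10:40, 11:20–11:40, 12:10–14:40.
Ines ∩ Nikolai: 08:30–10:10, 11:20–11:40, 13:30–14:00.
Ines ∩ Nikolai ∩ Sofia: 09:00–09:20, 09:30–10:10, 11:20–11:40, 13:30–14:00.
Ines ∩ Nikolai ∩ Sofia ∩ Mina: 09:00–09:20, 09:30–10:10, 13:30–14:00.
Ines ∩ Nikolai ∩ Sofia ∩ Mina ∩ Pablo: 09:00–09:20, 09:30–10:10, 13:40–14:00.
Restricted to 08:50–15:50: 09:00–09:20, 09:30–10:10, 13:40–14:00.
Windows ≥ 30 min: 09:30–10:10.

09:30–10:10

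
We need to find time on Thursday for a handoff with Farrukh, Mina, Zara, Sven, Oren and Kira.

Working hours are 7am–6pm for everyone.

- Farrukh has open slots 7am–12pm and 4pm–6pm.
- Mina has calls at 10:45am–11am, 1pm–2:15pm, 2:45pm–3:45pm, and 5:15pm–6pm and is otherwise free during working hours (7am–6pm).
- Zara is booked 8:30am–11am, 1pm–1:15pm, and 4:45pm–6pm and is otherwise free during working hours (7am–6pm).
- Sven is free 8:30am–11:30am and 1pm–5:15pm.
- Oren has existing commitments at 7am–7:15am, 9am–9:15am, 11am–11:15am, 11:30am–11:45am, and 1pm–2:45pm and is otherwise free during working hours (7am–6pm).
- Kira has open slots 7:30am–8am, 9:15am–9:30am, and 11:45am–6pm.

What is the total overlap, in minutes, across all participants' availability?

45 minutes

Mina free within 07:00–18:00: 07:00–10:45, 11:00–13:00, 14:15–14:45, 15:45–17:15.
Zara free within 07:00–18:00: 07:00–08:30, 11:00–13:00, 13:15–16:45.
Oren free within 07:00–18:00: 07:15–09:00, 09:15–11:00, 11:15–11:30, 11:45–13:00, 14:45–18:00.
Farrukh ∩ Mina: 07:00–10:45, 11:00–12:00, 16:00–17:15.
Farrukh ∩ Mina ∩ Zara: 07:00–08:30, 11:00–12:00, 16:00–16:45.
Farrukh ∩ Mina ∩ Zara ∩ Sven: 11:00–11:30, 16:00–16:45.
Farrukh ∩ Mina ∩ Zara ∩ Sven ∩ Oren: 11:15–11:30, 16:00–16:45.
Farrukh ∩ Mina ∩ Zara ∩ Sven ∩ Oren ∩ Kira: 16:00–16:45.
Total common minutes: 45.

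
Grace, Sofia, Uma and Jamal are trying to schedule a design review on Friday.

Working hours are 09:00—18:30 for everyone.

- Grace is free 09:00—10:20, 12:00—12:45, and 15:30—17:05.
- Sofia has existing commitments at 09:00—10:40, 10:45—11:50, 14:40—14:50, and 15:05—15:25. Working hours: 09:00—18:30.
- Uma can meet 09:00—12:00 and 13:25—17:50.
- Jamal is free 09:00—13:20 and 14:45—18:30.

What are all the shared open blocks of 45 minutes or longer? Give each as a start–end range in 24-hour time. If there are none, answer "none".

15:30–17:05

Sofia free within 09:00–18:30: 10:40–10:45, 11:50–14:40, 14:50–15:05, 15:25–18:30.
Grace ∩ Sofia: 12:00–12:45, 15:30–17:05.
Grace ∩ Sofia ∩ Uma: 15:30–17:05.
Grace ∩ Sofia ∩ Uma ∩ Jamal: 15:30–17:05.
Windows ≥ 45 min: 15:30–17:05.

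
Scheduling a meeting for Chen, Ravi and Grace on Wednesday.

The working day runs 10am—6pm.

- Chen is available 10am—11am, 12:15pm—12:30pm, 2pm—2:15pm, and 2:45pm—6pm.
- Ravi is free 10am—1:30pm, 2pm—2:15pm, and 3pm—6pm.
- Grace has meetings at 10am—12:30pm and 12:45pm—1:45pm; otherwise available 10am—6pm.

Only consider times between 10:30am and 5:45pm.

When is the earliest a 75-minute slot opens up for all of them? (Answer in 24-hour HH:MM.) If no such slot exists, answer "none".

15:00

Grace free within 10:00–18:00: 12:30–12:45, 13:45–18:00.
Chen ∩ Ravi: 10:00–11:00, 12:15–12:30, 14:00–14:15, 15:00–18:00.
Chen ∩ Ravi ∩ Grace: 14:00–14:15, 15:00–18:00.
Restricted to 10:30–17:45: 14:00–14:15, 15:00–17:45.
Windows ≥ 75 min: 15:00–17:45.
Earliest such window starts at 15:00.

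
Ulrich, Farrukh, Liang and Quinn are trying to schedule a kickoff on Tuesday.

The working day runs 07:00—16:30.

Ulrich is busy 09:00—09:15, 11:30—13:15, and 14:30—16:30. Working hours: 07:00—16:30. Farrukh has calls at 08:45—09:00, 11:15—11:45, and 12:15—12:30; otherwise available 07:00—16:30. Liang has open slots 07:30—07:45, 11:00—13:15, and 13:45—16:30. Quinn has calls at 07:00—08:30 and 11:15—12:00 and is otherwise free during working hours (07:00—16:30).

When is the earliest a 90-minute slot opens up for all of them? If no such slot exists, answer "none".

Ulrich free within 07:00–16:30: 07:00–09:00, 09:15–11:30, 13:15–14:30.
Farrukh free within 07:00–16:30: 07:00–08:45, 09:00–11:15, 11:45–12:15, 12:30–16:30.
Quinn free within 07:00–16:30: 08:30–11:15, 12:00–16:30.
Ulrich ∩ Farrukh: 07:00–08:45, 09:15–11:15, 13:15–14:30.
Ulrich ∩ Farrukh ∩ Liang: 07:30–07:45, 11:00–11:15, 13:45–14:30.
Ulrich ∩ Farrukh ∩ Liang ∩ Quinn: 11:00–11:15, 13:45–14:30.
Windows ≥ 90 min: (none).

none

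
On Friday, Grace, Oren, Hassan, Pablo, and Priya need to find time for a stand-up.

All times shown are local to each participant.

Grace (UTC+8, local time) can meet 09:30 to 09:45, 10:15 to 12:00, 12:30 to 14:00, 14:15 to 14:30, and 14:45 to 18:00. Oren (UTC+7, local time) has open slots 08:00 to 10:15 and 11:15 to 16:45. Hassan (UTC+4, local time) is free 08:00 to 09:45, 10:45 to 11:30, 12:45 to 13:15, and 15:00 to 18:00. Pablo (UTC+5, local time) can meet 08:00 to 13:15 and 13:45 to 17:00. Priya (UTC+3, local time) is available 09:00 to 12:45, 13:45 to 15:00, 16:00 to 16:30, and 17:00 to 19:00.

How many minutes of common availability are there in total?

Grace → UTC: 01:30–01:45, 02:15–04:00, 04:30–06:00, 06:15–06:30, 06:45–10:00.
Oren → UTC: 01:00–03:15, 04:15–09:45.
Hassan → UTC: 04:00–05:45, 06:45–07:30, 08:45–09:15, 11:00–14:00.
Pablo → UTC: 03:00–08:15, 08:45–12:00.
Priya → UTC: 06:00–09:45, 10:45–12:00, 13:00–13:30, 14:00–16:00.
Grace ∩ Oren: 01:30–01:45, 02:15–03:15, 04:30–06:00, 06:15–06:30, 06:45–09:45.
Grace ∩ Oren ∩ Hassan: 04:30–05:45, 06:45–07:30, 08:45–09:15.
Grace ∩ Oren ∩ Hassan ∩ Pablo: 04:30–05:45, 06:45–07:30, 08:45–09:15.
Grace ∩ Oren ∩ Hassan ∩ Pablo ∩ Priya: 06:45–07:30, 08:45–09:15.
Total common minutes: 45 + 30 = 75.

75 minutes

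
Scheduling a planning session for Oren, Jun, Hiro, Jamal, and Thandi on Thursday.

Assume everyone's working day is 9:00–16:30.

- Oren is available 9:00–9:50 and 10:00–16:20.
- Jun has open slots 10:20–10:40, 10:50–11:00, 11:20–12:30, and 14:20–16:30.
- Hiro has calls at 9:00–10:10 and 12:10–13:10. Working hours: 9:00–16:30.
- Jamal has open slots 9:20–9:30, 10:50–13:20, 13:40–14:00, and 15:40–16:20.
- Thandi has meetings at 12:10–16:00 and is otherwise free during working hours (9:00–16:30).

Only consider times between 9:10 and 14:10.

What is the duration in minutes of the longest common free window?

Hiro free within 09:00–16:30: 10:10–12:10, 13:10–16:30.
Thandi free within 09:00–16:30: 09:00–12:10, 16:00–16:30.
Oren ∩ Jun: 10:20–10:40, 10:50–11:00, 11:20–12:30, 14:20–16:20.
Oren ∩ Jun ∩ Hiro: 10:20–10:40, 10:50–11:00, 11:20–12:10, 14:20–16:20.
Oren ∩ Jun ∩ Hiro ∩ Jamal: 10:50–11:00, 11:20–12:10, 15:40–16:20.
Oren ∩ Jun ∩ Hiro ∩ Jamal ∩ Thandi: 10:50–11:00, 11:20–12:10, 16:00–16:20.
Restricted to 09:10–14:10: 10:50–11:00, 11:20–12:10.
Common window lengths: 10, 50 min; longest is 50.

50 minutes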